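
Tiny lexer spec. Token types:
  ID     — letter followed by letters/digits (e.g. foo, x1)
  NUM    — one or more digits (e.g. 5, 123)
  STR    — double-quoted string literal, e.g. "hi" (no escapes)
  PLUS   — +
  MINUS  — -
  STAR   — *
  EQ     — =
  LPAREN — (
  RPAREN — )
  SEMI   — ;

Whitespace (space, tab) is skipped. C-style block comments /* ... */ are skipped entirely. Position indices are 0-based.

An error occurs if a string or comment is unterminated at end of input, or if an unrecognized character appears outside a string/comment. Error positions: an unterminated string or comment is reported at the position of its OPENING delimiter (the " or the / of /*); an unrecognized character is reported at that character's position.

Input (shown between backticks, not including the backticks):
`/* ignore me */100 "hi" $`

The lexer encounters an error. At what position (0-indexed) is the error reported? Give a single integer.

pos=0: enter COMMENT mode (saw '/*')
exit COMMENT mode (now at pos=15)
pos=15: emit NUM '100' (now at pos=18)
pos=19: enter STRING mode
pos=19: emit STR "hi" (now at pos=23)
pos=24: ERROR — unrecognized char '$'

Answer: 24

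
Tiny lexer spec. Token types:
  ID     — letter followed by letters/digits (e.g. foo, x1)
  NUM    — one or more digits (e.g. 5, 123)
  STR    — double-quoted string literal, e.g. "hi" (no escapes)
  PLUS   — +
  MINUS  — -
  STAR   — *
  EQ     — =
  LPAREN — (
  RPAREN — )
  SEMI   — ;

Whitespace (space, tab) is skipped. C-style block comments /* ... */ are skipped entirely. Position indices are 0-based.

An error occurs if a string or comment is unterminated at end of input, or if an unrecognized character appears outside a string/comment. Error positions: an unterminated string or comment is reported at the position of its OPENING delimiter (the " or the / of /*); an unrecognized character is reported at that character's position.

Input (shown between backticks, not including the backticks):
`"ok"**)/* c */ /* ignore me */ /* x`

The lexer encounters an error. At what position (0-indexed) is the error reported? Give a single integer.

Answer: 31

Derivation:
pos=0: enter STRING mode
pos=0: emit STR "ok" (now at pos=4)
pos=4: emit STAR '*'
pos=5: emit STAR '*'
pos=6: emit RPAREN ')'
pos=7: enter COMMENT mode (saw '/*')
exit COMMENT mode (now at pos=14)
pos=15: enter COMMENT mode (saw '/*')
exit COMMENT mode (now at pos=30)
pos=31: enter COMMENT mode (saw '/*')
pos=31: ERROR — unterminated comment (reached EOF)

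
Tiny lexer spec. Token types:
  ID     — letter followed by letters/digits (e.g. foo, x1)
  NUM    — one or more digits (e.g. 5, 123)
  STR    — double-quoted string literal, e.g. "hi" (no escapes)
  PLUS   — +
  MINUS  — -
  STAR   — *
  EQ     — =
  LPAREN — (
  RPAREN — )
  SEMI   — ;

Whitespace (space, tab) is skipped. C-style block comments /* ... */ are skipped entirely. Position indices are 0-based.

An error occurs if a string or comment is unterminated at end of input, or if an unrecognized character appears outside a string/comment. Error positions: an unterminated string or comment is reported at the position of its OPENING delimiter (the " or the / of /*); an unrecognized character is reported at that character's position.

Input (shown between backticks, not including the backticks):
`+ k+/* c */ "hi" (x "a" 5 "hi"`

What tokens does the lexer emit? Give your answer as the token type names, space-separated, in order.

Answer: PLUS ID PLUS STR LPAREN ID STR NUM STR

Derivation:
pos=0: emit PLUS '+'
pos=2: emit ID 'k' (now at pos=3)
pos=3: emit PLUS '+'
pos=4: enter COMMENT mode (saw '/*')
exit COMMENT mode (now at pos=11)
pos=12: enter STRING mode
pos=12: emit STR "hi" (now at pos=16)
pos=17: emit LPAREN '('
pos=18: emit ID 'x' (now at pos=19)
pos=20: enter STRING mode
pos=20: emit STR "a" (now at pos=23)
pos=24: emit NUM '5' (now at pos=25)
pos=26: enter STRING mode
pos=26: emit STR "hi" (now at pos=30)
DONE. 9 tokens: [PLUS, ID, PLUS, STR, LPAREN, ID, STR, NUM, STR]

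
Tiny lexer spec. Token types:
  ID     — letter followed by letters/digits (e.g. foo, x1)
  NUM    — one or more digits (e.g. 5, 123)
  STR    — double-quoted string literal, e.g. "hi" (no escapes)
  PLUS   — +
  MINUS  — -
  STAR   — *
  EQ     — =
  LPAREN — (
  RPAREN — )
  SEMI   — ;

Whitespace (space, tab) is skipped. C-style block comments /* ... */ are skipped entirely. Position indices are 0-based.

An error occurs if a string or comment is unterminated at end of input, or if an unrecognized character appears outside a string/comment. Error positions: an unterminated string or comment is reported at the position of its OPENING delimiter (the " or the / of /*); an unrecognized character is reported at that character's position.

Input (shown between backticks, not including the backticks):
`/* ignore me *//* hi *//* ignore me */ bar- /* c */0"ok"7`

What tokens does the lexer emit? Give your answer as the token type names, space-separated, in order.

pos=0: enter COMMENT mode (saw '/*')
exit COMMENT mode (now at pos=15)
pos=15: enter COMMENT mode (saw '/*')
exit COMMENT mode (now at pos=23)
pos=23: enter COMMENT mode (saw '/*')
exit COMMENT mode (now at pos=38)
pos=39: emit ID 'bar' (now at pos=42)
pos=42: emit MINUS '-'
pos=44: enter COMMENT mode (saw '/*')
exit COMMENT mode (now at pos=51)
pos=51: emit NUM '0' (now at pos=52)
pos=52: enter STRING mode
pos=52: emit STR "ok" (now at pos=56)
pos=56: emit NUM '7' (now at pos=57)
DONE. 5 tokens: [ID, MINUS, NUM, STR, NUM]

Answer: ID MINUS NUM STR NUM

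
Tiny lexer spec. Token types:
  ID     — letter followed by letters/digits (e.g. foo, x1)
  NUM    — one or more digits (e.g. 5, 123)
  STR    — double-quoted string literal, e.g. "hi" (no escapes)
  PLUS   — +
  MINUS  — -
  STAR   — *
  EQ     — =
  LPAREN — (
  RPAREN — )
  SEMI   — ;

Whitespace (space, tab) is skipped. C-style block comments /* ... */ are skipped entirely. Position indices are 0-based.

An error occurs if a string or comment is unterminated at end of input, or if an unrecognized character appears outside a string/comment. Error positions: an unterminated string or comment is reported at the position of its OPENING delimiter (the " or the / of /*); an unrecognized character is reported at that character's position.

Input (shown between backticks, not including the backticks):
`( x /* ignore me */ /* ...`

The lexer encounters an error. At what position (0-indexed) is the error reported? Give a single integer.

Answer: 20

Derivation:
pos=0: emit LPAREN '('
pos=2: emit ID 'x' (now at pos=3)
pos=4: enter COMMENT mode (saw '/*')
exit COMMENT mode (now at pos=19)
pos=20: enter COMMENT mode (saw '/*')
pos=20: ERROR — unterminated comment (reached EOF)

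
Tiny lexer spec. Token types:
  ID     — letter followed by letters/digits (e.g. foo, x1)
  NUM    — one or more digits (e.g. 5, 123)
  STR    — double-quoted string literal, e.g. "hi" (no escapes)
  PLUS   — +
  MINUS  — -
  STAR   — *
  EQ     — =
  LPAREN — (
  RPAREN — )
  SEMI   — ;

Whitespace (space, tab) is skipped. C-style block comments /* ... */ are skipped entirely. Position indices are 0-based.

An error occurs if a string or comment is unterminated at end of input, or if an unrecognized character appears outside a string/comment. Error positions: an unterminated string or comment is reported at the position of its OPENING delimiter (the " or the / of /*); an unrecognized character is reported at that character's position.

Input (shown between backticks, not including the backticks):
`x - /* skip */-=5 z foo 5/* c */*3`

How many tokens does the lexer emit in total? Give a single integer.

Answer: 10

Derivation:
pos=0: emit ID 'x' (now at pos=1)
pos=2: emit MINUS '-'
pos=4: enter COMMENT mode (saw '/*')
exit COMMENT mode (now at pos=14)
pos=14: emit MINUS '-'
pos=15: emit EQ '='
pos=16: emit NUM '5' (now at pos=17)
pos=18: emit ID 'z' (now at pos=19)
pos=20: emit ID 'foo' (now at pos=23)
pos=24: emit NUM '5' (now at pos=25)
pos=25: enter COMMENT mode (saw '/*')
exit COMMENT mode (now at pos=32)
pos=32: emit STAR '*'
pos=33: emit NUM '3' (now at pos=34)
DONE. 10 tokens: [ID, MINUS, MINUS, EQ, NUM, ID, ID, NUM, STAR, NUM]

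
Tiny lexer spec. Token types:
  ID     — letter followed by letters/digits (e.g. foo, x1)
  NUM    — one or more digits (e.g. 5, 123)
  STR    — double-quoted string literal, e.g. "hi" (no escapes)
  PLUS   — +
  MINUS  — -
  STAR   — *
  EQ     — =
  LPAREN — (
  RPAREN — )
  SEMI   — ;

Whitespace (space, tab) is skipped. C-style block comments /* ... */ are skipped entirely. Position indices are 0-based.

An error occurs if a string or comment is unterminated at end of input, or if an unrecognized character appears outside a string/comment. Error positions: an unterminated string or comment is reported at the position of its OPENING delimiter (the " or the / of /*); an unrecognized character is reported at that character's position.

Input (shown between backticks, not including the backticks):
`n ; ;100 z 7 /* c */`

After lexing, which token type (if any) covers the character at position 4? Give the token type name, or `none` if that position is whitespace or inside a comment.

pos=0: emit ID 'n' (now at pos=1)
pos=2: emit SEMI ';'
pos=4: emit SEMI ';'
pos=5: emit NUM '100' (now at pos=8)
pos=9: emit ID 'z' (now at pos=10)
pos=11: emit NUM '7' (now at pos=12)
pos=13: enter COMMENT mode (saw '/*')
exit COMMENT mode (now at pos=20)
DONE. 6 tokens: [ID, SEMI, SEMI, NUM, ID, NUM]
Position 4: char is ';' -> SEMI

Answer: SEMI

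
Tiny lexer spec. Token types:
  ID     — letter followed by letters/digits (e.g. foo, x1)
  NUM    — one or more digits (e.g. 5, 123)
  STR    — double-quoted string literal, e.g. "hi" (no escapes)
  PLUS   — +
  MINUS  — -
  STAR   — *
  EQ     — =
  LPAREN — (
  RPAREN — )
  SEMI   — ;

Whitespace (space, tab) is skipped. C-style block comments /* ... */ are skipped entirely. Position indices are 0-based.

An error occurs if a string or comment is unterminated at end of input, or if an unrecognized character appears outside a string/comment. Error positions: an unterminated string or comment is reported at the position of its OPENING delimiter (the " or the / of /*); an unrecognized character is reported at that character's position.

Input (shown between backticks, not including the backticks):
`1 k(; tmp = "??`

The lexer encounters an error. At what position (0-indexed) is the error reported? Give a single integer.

Answer: 12

Derivation:
pos=0: emit NUM '1' (now at pos=1)
pos=2: emit ID 'k' (now at pos=3)
pos=3: emit LPAREN '('
pos=4: emit SEMI ';'
pos=6: emit ID 'tmp' (now at pos=9)
pos=10: emit EQ '='
pos=12: enter STRING mode
pos=12: ERROR — unterminated string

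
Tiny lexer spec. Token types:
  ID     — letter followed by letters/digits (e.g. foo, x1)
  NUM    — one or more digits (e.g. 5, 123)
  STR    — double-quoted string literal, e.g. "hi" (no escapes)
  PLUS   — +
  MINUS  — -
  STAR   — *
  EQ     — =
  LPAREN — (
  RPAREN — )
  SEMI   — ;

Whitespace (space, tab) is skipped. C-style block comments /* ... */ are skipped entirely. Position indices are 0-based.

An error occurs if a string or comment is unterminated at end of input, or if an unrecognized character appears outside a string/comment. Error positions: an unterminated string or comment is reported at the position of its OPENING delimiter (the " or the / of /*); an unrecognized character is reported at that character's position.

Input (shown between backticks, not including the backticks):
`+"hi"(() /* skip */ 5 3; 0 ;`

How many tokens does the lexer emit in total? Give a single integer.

Answer: 10

Derivation:
pos=0: emit PLUS '+'
pos=1: enter STRING mode
pos=1: emit STR "hi" (now at pos=5)
pos=5: emit LPAREN '('
pos=6: emit LPAREN '('
pos=7: emit RPAREN ')'
pos=9: enter COMMENT mode (saw '/*')
exit COMMENT mode (now at pos=19)
pos=20: emit NUM '5' (now at pos=21)
pos=22: emit NUM '3' (now at pos=23)
pos=23: emit SEMI ';'
pos=25: emit NUM '0' (now at pos=26)
pos=27: emit SEMI ';'
DONE. 10 tokens: [PLUS, STR, LPAREN, LPAREN, RPAREN, NUM, NUM, SEMI, NUM, SEMI]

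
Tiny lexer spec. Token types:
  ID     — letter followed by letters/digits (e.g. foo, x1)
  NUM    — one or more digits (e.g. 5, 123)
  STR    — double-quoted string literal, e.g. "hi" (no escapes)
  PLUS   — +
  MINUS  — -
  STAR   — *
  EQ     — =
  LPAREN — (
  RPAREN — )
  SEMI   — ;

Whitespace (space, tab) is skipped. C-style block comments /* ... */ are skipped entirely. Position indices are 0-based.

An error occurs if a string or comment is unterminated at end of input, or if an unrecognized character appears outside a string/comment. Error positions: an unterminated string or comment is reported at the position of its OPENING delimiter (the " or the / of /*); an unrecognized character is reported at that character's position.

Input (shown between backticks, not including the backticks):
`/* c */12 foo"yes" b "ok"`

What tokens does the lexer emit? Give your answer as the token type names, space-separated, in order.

Answer: NUM ID STR ID STR

Derivation:
pos=0: enter COMMENT mode (saw '/*')
exit COMMENT mode (now at pos=7)
pos=7: emit NUM '12' (now at pos=9)
pos=10: emit ID 'foo' (now at pos=13)
pos=13: enter STRING mode
pos=13: emit STR "yes" (now at pos=18)
pos=19: emit ID 'b' (now at pos=20)
pos=21: enter STRING mode
pos=21: emit STR "ok" (now at pos=25)
DONE. 5 tokens: [NUM, ID, STR, ID, STR]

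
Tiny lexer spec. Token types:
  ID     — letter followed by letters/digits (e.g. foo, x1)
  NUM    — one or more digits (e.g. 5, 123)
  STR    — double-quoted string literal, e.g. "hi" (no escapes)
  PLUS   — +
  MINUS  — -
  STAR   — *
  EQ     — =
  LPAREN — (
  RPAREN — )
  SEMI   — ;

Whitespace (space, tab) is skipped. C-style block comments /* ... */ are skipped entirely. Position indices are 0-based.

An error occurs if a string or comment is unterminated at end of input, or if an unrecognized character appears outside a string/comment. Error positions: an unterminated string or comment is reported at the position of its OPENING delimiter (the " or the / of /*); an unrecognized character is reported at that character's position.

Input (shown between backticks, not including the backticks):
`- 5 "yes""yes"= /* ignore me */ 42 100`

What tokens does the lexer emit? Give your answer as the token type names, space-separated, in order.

Answer: MINUS NUM STR STR EQ NUM NUM

Derivation:
pos=0: emit MINUS '-'
pos=2: emit NUM '5' (now at pos=3)
pos=4: enter STRING mode
pos=4: emit STR "yes" (now at pos=9)
pos=9: enter STRING mode
pos=9: emit STR "yes" (now at pos=14)
pos=14: emit EQ '='
pos=16: enter COMMENT mode (saw '/*')
exit COMMENT mode (now at pos=31)
pos=32: emit NUM '42' (now at pos=34)
pos=35: emit NUM '100' (now at pos=38)
DONE. 7 tokens: [MINUS, NUM, STR, STR, EQ, NUM, NUM]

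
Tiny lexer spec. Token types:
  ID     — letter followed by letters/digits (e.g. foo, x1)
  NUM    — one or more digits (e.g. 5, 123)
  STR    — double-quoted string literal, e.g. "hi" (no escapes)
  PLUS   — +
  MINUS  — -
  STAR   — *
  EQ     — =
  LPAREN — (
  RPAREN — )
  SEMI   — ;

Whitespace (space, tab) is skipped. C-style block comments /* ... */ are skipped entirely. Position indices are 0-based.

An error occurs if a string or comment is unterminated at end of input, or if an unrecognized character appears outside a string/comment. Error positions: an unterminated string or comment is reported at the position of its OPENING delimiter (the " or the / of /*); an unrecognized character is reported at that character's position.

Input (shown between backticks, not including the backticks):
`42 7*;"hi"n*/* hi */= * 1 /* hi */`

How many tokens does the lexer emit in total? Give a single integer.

Answer: 10

Derivation:
pos=0: emit NUM '42' (now at pos=2)
pos=3: emit NUM '7' (now at pos=4)
pos=4: emit STAR '*'
pos=5: emit SEMI ';'
pos=6: enter STRING mode
pos=6: emit STR "hi" (now at pos=10)
pos=10: emit ID 'n' (now at pos=11)
pos=11: emit STAR '*'
pos=12: enter COMMENT mode (saw '/*')
exit COMMENT mode (now at pos=20)
pos=20: emit EQ '='
pos=22: emit STAR '*'
pos=24: emit NUM '1' (now at pos=25)
pos=26: enter COMMENT mode (saw '/*')
exit COMMENT mode (now at pos=34)
DONE. 10 tokens: [NUM, NUM, STAR, SEMI, STR, ID, STAR, EQ, STAR, NUM]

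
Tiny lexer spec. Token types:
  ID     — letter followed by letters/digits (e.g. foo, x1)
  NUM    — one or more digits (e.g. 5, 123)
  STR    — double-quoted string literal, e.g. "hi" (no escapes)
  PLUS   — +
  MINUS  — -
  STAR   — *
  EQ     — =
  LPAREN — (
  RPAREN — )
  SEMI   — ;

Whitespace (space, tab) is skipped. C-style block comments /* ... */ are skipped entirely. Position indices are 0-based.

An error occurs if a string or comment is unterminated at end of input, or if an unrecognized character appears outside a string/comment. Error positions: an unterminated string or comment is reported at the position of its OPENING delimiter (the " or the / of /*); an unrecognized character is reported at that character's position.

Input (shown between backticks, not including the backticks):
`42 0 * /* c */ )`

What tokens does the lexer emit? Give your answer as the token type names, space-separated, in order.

Answer: NUM NUM STAR RPAREN

Derivation:
pos=0: emit NUM '42' (now at pos=2)
pos=3: emit NUM '0' (now at pos=4)
pos=5: emit STAR '*'
pos=7: enter COMMENT mode (saw '/*')
exit COMMENT mode (now at pos=14)
pos=15: emit RPAREN ')'
DONE. 4 tokens: [NUM, NUM, STAR, RPAREN]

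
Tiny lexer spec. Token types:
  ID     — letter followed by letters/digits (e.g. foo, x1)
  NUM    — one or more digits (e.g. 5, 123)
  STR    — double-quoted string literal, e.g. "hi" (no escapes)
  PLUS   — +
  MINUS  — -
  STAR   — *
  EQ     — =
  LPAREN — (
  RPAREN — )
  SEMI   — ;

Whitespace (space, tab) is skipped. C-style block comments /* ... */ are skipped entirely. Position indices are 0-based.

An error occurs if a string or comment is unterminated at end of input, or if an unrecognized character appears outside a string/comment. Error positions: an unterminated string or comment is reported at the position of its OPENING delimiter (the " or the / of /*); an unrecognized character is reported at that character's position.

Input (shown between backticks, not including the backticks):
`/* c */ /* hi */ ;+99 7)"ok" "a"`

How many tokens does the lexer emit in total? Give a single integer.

pos=0: enter COMMENT mode (saw '/*')
exit COMMENT mode (now at pos=7)
pos=8: enter COMMENT mode (saw '/*')
exit COMMENT mode (now at pos=16)
pos=17: emit SEMI ';'
pos=18: emit PLUS '+'
pos=19: emit NUM '99' (now at pos=21)
pos=22: emit NUM '7' (now at pos=23)
pos=23: emit RPAREN ')'
pos=24: enter STRING mode
pos=24: emit STR "ok" (now at pos=28)
pos=29: enter STRING mode
pos=29: emit STR "a" (now at pos=32)
DONE. 7 tokens: [SEMI, PLUS, NUM, NUM, RPAREN, STR, STR]

Answer: 7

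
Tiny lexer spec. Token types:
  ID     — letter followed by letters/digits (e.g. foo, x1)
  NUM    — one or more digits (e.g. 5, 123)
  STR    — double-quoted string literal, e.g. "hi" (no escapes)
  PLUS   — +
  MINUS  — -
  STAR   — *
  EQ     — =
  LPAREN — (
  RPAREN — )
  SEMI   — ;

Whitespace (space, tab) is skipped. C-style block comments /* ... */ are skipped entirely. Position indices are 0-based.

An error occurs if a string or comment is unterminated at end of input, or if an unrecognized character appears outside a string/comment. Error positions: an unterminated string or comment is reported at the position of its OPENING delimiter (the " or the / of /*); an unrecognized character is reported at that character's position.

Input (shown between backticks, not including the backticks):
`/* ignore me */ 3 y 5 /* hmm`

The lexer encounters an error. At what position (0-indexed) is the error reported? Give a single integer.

pos=0: enter COMMENT mode (saw '/*')
exit COMMENT mode (now at pos=15)
pos=16: emit NUM '3' (now at pos=17)
pos=18: emit ID 'y' (now at pos=19)
pos=20: emit NUM '5' (now at pos=21)
pos=22: enter COMMENT mode (saw '/*')
pos=22: ERROR — unterminated comment (reached EOF)

Answer: 22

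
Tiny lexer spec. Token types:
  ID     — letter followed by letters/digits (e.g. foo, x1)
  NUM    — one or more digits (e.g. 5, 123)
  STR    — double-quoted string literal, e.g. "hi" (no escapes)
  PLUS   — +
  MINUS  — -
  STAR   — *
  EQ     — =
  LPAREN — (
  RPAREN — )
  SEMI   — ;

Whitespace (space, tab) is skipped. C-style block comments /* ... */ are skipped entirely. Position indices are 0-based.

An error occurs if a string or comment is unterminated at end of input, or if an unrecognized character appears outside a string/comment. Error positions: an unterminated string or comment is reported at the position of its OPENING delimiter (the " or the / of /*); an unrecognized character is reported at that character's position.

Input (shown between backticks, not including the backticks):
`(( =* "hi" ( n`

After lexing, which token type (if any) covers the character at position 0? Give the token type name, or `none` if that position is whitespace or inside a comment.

pos=0: emit LPAREN '('
pos=1: emit LPAREN '('
pos=3: emit EQ '='
pos=4: emit STAR '*'
pos=6: enter STRING mode
pos=6: emit STR "hi" (now at pos=10)
pos=11: emit LPAREN '('
pos=13: emit ID 'n' (now at pos=14)
DONE. 7 tokens: [LPAREN, LPAREN, EQ, STAR, STR, LPAREN, ID]
Position 0: char is '(' -> LPAREN

Answer: LPAREN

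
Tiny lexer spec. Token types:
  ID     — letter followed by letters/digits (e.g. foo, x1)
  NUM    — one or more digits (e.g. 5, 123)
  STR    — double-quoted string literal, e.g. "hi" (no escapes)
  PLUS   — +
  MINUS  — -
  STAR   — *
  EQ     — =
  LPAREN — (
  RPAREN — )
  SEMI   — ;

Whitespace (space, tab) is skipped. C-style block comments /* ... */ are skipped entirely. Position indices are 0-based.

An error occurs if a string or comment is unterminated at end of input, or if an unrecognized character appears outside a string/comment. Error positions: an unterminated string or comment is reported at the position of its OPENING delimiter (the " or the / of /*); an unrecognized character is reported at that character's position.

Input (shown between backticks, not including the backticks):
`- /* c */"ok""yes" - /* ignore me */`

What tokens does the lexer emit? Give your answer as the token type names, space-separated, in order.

Answer: MINUS STR STR MINUS

Derivation:
pos=0: emit MINUS '-'
pos=2: enter COMMENT mode (saw '/*')
exit COMMENT mode (now at pos=9)
pos=9: enter STRING mode
pos=9: emit STR "ok" (now at pos=13)
pos=13: enter STRING mode
pos=13: emit STR "yes" (now at pos=18)
pos=19: emit MINUS '-'
pos=21: enter COMMENT mode (saw '/*')
exit COMMENT mode (now at pos=36)
DONE. 4 tokens: [MINUS, STR, STR, MINUS]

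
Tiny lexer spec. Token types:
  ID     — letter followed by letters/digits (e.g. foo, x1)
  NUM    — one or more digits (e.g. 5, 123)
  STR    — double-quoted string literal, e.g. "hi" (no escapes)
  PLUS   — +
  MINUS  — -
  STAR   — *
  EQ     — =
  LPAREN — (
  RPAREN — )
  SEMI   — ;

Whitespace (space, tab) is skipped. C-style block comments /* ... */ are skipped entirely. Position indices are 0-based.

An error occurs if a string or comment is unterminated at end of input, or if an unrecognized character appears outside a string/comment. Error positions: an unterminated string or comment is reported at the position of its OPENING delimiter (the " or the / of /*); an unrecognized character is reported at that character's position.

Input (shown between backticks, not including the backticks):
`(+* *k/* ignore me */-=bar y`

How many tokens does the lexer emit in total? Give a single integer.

Answer: 9

Derivation:
pos=0: emit LPAREN '('
pos=1: emit PLUS '+'
pos=2: emit STAR '*'
pos=4: emit STAR '*'
pos=5: emit ID 'k' (now at pos=6)
pos=6: enter COMMENT mode (saw '/*')
exit COMMENT mode (now at pos=21)
pos=21: emit MINUS '-'
pos=22: emit EQ '='
pos=23: emit ID 'bar' (now at pos=26)
pos=27: emit ID 'y' (now at pos=28)
DONE. 9 tokens: [LPAREN, PLUS, STAR, STAR, ID, MINUS, EQ, ID, ID]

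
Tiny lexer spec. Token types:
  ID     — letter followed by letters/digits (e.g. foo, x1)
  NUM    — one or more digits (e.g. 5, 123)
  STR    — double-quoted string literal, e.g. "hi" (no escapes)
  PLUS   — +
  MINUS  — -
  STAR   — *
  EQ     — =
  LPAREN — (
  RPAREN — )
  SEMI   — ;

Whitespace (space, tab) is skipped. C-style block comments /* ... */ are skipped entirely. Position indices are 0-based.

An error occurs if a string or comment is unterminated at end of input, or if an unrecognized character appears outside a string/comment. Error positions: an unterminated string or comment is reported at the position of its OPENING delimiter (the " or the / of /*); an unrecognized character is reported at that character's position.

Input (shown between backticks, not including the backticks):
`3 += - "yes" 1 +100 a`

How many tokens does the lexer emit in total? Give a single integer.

Answer: 9

Derivation:
pos=0: emit NUM '3' (now at pos=1)
pos=2: emit PLUS '+'
pos=3: emit EQ '='
pos=5: emit MINUS '-'
pos=7: enter STRING mode
pos=7: emit STR "yes" (now at pos=12)
pos=13: emit NUM '1' (now at pos=14)
pos=15: emit PLUS '+'
pos=16: emit NUM '100' (now at pos=19)
pos=20: emit ID 'a' (now at pos=21)
DONE. 9 tokens: [NUM, PLUS, EQ, MINUS, STR, NUM, PLUS, NUM, ID]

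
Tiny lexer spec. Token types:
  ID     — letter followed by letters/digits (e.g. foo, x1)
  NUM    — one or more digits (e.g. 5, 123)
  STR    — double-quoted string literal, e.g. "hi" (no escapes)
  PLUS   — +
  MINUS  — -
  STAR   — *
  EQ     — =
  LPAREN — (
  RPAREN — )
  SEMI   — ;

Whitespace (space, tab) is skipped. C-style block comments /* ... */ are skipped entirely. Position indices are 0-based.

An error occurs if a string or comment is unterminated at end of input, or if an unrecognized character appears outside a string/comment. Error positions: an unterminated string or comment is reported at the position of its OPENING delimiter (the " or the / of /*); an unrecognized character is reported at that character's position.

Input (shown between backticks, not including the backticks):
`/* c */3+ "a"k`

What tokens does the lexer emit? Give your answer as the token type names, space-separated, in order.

pos=0: enter COMMENT mode (saw '/*')
exit COMMENT mode (now at pos=7)
pos=7: emit NUM '3' (now at pos=8)
pos=8: emit PLUS '+'
pos=10: enter STRING mode
pos=10: emit STR "a" (now at pos=13)
pos=13: emit ID 'k' (now at pos=14)
DONE. 4 tokens: [NUM, PLUS, STR, ID]

Answer: NUM PLUS STR ID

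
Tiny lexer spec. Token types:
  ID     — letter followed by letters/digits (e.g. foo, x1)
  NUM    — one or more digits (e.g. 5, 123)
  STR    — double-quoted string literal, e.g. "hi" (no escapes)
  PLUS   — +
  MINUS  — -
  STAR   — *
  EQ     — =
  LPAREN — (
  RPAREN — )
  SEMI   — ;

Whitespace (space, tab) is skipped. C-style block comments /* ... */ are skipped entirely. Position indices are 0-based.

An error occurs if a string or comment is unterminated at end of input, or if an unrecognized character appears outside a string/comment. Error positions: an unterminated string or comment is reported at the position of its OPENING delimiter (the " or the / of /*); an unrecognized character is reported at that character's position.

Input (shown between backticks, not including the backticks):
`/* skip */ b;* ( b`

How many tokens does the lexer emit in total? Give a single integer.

pos=0: enter COMMENT mode (saw '/*')
exit COMMENT mode (now at pos=10)
pos=11: emit ID 'b' (now at pos=12)
pos=12: emit SEMI ';'
pos=13: emit STAR '*'
pos=15: emit LPAREN '('
pos=17: emit ID 'b' (now at pos=18)
DONE. 5 tokens: [ID, SEMI, STAR, LPAREN, ID]

Answer: 5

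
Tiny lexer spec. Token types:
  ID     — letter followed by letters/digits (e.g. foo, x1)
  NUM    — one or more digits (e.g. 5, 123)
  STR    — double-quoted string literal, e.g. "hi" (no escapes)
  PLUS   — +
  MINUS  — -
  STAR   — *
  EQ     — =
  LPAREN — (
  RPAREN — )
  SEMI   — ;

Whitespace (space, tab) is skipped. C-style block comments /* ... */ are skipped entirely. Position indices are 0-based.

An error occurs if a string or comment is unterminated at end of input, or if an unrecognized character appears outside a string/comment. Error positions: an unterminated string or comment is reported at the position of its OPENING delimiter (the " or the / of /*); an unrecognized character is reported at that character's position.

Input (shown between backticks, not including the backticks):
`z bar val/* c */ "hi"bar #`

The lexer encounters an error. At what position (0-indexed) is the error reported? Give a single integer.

pos=0: emit ID 'z' (now at pos=1)
pos=2: emit ID 'bar' (now at pos=5)
pos=6: emit ID 'val' (now at pos=9)
pos=9: enter COMMENT mode (saw '/*')
exit COMMENT mode (now at pos=16)
pos=17: enter STRING mode
pos=17: emit STR "hi" (now at pos=21)
pos=21: emit ID 'bar' (now at pos=24)
pos=25: ERROR — unrecognized char '#'

Answer: 25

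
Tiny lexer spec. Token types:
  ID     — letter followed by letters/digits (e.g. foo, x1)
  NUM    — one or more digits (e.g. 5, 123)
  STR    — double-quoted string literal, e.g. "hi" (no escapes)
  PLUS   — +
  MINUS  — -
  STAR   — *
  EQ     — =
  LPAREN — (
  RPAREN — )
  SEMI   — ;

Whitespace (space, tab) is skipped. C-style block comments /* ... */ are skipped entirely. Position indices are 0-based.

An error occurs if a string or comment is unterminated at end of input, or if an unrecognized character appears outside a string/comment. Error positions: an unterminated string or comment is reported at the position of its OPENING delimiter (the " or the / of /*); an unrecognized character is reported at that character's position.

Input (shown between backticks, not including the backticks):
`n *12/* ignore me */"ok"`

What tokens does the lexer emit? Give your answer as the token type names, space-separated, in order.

Answer: ID STAR NUM STR

Derivation:
pos=0: emit ID 'n' (now at pos=1)
pos=2: emit STAR '*'
pos=3: emit NUM '12' (now at pos=5)
pos=5: enter COMMENT mode (saw '/*')
exit COMMENT mode (now at pos=20)
pos=20: enter STRING mode
pos=20: emit STR "ok" (now at pos=24)
DONE. 4 tokens: [ID, STAR, NUM, STR]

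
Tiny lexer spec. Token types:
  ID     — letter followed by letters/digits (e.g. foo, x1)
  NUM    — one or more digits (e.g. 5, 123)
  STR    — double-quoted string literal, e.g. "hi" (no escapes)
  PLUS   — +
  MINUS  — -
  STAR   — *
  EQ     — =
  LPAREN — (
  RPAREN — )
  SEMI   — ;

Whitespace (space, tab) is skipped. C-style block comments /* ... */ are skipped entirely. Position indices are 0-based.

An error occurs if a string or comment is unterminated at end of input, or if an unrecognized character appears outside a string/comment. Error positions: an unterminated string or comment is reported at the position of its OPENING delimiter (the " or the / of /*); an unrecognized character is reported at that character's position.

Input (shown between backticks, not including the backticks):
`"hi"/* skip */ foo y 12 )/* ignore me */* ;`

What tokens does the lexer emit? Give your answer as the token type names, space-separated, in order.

Answer: STR ID ID NUM RPAREN STAR SEMI

Derivation:
pos=0: enter STRING mode
pos=0: emit STR "hi" (now at pos=4)
pos=4: enter COMMENT mode (saw '/*')
exit COMMENT mode (now at pos=14)
pos=15: emit ID 'foo' (now at pos=18)
pos=19: emit ID 'y' (now at pos=20)
pos=21: emit NUM '12' (now at pos=23)
pos=24: emit RPAREN ')'
pos=25: enter COMMENT mode (saw '/*')
exit COMMENT mode (now at pos=40)
pos=40: emit STAR '*'
pos=42: emit SEMI ';'
DONE. 7 tokens: [STR, ID, ID, NUM, RPAREN, STAR, SEMI]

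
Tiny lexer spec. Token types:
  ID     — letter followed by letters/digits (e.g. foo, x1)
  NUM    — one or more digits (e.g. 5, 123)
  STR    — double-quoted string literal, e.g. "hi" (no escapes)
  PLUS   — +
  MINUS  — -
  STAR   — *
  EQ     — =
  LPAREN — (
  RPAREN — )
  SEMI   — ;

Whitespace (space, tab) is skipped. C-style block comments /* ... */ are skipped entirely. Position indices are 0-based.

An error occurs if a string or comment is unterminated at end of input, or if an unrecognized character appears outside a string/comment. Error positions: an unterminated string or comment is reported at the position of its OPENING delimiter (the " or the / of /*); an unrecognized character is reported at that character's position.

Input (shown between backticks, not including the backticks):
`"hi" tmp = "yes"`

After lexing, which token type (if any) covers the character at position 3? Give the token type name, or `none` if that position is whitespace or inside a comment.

Answer: STR

Derivation:
pos=0: enter STRING mode
pos=0: emit STR "hi" (now at pos=4)
pos=5: emit ID 'tmp' (now at pos=8)
pos=9: emit EQ '='
pos=11: enter STRING mode
pos=11: emit STR "yes" (now at pos=16)
DONE. 4 tokens: [STR, ID, EQ, STR]
Position 3: char is '"' -> STR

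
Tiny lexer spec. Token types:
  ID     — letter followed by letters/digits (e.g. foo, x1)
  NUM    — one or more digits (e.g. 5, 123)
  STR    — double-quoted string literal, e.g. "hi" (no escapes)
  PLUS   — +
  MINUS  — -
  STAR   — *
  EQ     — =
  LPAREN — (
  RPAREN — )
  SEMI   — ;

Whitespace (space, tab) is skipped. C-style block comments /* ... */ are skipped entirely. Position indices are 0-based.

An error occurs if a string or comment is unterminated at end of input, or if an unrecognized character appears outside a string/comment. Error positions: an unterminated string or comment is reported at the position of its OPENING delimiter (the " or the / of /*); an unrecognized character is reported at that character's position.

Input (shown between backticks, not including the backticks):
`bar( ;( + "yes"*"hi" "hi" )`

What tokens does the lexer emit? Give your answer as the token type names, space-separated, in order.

pos=0: emit ID 'bar' (now at pos=3)
pos=3: emit LPAREN '('
pos=5: emit SEMI ';'
pos=6: emit LPAREN '('
pos=8: emit PLUS '+'
pos=10: enter STRING mode
pos=10: emit STR "yes" (now at pos=15)
pos=15: emit STAR '*'
pos=16: enter STRING mode
pos=16: emit STR "hi" (now at pos=20)
pos=21: enter STRING mode
pos=21: emit STR "hi" (now at pos=25)
pos=26: emit RPAREN ')'
DONE. 10 tokens: [ID, LPAREN, SEMI, LPAREN, PLUS, STR, STAR, STR, STR, RPAREN]

Answer: ID LPAREN SEMI LPAREN PLUS STR STAR STR STR RPAREN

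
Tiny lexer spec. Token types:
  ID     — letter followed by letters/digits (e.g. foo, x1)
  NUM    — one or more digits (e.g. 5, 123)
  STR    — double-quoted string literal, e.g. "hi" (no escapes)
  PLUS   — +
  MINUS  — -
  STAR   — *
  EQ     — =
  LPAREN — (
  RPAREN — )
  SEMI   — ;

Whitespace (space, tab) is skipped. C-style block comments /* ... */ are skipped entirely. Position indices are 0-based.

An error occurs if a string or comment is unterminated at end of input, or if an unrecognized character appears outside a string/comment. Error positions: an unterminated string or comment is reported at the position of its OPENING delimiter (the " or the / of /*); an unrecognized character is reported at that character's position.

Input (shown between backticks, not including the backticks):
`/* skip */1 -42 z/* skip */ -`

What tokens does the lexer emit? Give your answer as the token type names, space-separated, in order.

pos=0: enter COMMENT mode (saw '/*')
exit COMMENT mode (now at pos=10)
pos=10: emit NUM '1' (now at pos=11)
pos=12: emit MINUS '-'
pos=13: emit NUM '42' (now at pos=15)
pos=16: emit ID 'z' (now at pos=17)
pos=17: enter COMMENT mode (saw '/*')
exit COMMENT mode (now at pos=27)
pos=28: emit MINUS '-'
DONE. 5 tokens: [NUM, MINUS, NUM, ID, MINUS]

Answer: NUM MINUS NUM ID MINUS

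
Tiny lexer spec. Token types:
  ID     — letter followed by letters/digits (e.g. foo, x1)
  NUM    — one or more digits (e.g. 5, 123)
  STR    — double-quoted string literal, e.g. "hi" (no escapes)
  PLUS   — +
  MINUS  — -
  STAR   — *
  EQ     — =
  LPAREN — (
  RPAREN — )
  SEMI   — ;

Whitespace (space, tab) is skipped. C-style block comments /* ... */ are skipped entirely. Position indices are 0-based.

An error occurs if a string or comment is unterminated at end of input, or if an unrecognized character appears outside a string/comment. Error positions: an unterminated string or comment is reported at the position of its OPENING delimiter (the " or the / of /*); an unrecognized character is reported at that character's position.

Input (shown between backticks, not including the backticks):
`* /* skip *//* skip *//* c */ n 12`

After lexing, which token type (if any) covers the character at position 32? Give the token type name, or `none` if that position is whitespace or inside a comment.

pos=0: emit STAR '*'
pos=2: enter COMMENT mode (saw '/*')
exit COMMENT mode (now at pos=12)
pos=12: enter COMMENT mode (saw '/*')
exit COMMENT mode (now at pos=22)
pos=22: enter COMMENT mode (saw '/*')
exit COMMENT mode (now at pos=29)
pos=30: emit ID 'n' (now at pos=31)
pos=32: emit NUM '12' (now at pos=34)
DONE. 3 tokens: [STAR, ID, NUM]
Position 32: char is '1' -> NUM

Answer: NUM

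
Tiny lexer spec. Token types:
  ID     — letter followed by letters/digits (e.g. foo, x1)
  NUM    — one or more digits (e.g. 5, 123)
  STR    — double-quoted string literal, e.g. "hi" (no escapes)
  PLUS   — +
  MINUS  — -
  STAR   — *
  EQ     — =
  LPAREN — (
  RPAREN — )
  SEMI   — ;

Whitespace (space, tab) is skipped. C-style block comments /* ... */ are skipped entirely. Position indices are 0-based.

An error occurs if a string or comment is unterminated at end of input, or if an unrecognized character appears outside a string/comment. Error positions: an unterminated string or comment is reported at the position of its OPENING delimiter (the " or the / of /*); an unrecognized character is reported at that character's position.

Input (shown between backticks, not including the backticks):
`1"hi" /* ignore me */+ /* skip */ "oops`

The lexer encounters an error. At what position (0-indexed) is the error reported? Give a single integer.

Answer: 34

Derivation:
pos=0: emit NUM '1' (now at pos=1)
pos=1: enter STRING mode
pos=1: emit STR "hi" (now at pos=5)
pos=6: enter COMMENT mode (saw '/*')
exit COMMENT mode (now at pos=21)
pos=21: emit PLUS '+'
pos=23: enter COMMENT mode (saw '/*')
exit COMMENT mode (now at pos=33)
pos=34: enter STRING mode
pos=34: ERROR — unterminated string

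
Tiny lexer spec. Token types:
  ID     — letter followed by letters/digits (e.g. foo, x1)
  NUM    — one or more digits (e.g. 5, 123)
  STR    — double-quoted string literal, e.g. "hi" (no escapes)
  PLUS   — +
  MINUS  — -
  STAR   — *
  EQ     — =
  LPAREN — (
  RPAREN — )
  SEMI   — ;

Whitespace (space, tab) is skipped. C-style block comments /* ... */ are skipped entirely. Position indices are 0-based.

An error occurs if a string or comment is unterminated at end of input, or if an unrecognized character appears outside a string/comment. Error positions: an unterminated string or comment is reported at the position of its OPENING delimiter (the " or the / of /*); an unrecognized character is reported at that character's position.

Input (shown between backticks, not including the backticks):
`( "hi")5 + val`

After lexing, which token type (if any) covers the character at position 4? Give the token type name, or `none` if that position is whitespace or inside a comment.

pos=0: emit LPAREN '('
pos=2: enter STRING mode
pos=2: emit STR "hi" (now at pos=6)
pos=6: emit RPAREN ')'
pos=7: emit NUM '5' (now at pos=8)
pos=9: emit PLUS '+'
pos=11: emit ID 'val' (now at pos=14)
DONE. 6 tokens: [LPAREN, STR, RPAREN, NUM, PLUS, ID]
Position 4: char is 'i' -> STR

Answer: STR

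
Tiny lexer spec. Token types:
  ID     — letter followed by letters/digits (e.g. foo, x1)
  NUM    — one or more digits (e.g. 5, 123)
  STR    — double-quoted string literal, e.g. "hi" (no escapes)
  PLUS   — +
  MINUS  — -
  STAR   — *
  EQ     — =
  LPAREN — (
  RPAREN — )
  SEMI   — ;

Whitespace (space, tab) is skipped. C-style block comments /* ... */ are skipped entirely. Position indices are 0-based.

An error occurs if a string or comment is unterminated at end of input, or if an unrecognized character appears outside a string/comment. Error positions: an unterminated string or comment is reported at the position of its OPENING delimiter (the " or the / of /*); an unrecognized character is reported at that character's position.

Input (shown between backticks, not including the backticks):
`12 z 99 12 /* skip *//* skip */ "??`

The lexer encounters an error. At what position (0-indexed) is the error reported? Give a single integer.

pos=0: emit NUM '12' (now at pos=2)
pos=3: emit ID 'z' (now at pos=4)
pos=5: emit NUM '99' (now at pos=7)
pos=8: emit NUM '12' (now at pos=10)
pos=11: enter COMMENT mode (saw '/*')
exit COMMENT mode (now at pos=21)
pos=21: enter COMMENT mode (saw '/*')
exit COMMENT mode (now at pos=31)
pos=32: enter STRING mode
pos=32: ERROR — unterminated string

Answer: 32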